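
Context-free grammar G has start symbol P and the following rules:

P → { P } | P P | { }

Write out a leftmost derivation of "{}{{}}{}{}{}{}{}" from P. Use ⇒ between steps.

P ⇒ PP ⇒ PPP ⇒ {}PP ⇒ {}PPP ⇒ {}PPPP ⇒ {}{P}PPP ⇒ {}{{}}PPP ⇒ {}{{}}PPPP ⇒ {}{{}}PPPPP ⇒ {}{{}}{}PPPP ⇒ {}{{}}{}{}PPP ⇒ {}{{}}{}{}{}PP ⇒ {}{{}}{}{}{}{}P ⇒ {}{{}}{}{}{}{}{}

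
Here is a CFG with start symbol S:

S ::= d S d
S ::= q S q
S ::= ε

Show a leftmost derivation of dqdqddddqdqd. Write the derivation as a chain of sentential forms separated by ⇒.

S⇒dSd⇒dqSqd⇒dqdSdqd⇒dqdqSqdqd⇒dqdqdSdqdqd⇒dqdqddSddqdqd⇒dqdqddddqdqd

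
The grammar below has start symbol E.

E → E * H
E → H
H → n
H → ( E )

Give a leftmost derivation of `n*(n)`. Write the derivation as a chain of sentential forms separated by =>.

E => E*H => H*H => n*H => n*(E) => n*(H) => n*(n)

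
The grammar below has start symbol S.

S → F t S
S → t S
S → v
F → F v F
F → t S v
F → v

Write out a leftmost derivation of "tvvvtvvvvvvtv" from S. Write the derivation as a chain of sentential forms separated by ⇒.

S ⇒ FtS ⇒ FvFtS ⇒ FvFvFtS ⇒ tSvvFvFtS ⇒ tFtSvvFvFtS ⇒ tFvFtSvvFvFtS ⇒ tvvFtSvvFvFtS ⇒ tvvvtSvvFvFtS ⇒ tvvvtvvvFvFtS ⇒ tvvvtvvvvvFtS ⇒ tvvvtvvvvvvtS ⇒ tvvvtvvvvvvtv

S ⇒ FtS   [S → F t S]
FtS ⇒ FvFtS   [F → F v F]
FvFtS ⇒ FvFvFtS   [F → F v F]
FvFvFtS ⇒ tSvvFvFtS   [F → t S v]
tSvvFvFtS ⇒ tFtSvvFvFtS   [S → F t S]
tFtSvvFvFtS ⇒ tFvFtSvvFvFtS   [F → F v F]
tFvFtSvvFvFtS ⇒ tvvFtSvvFvFtS   [F → v]
tvvFtSvvFvFtS ⇒ tvvvtSvvFvFtS   [F → v]
tvvvtSvvFvFtS ⇒ tvvvtvvvFvFtS   [S → v]
tvvvtvvvFvFtS ⇒ tvvvtvvvvvFtS   [F → v]
tvvvtvvvvvFtS ⇒ tvvvtvvvvvvtS   [F → v]
tvvvtvvvvvvtS ⇒ tvvvtvvvvvvtv   [S → v]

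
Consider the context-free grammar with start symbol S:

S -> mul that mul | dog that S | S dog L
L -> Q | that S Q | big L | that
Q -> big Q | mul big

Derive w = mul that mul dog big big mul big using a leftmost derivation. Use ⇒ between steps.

S ⇒ S dog L ⇒ mul that mul dog L ⇒ mul that mul dog Q ⇒ mul that mul dog big Q ⇒ mul that mul dog big big Q ⇒ mul that mul dog big big mul big

S ⇒ S dog L   [S -> S dog L]
S dog L ⇒ mul that mul dog L   [S -> mul that mul]
mul that mul dog L ⇒ mul that mul dog Q   [L -> Q]
mul that mul dog Q ⇒ mul that mul dog big Q   [Q -> big Q]
mul that mul dog big Q ⇒ mul that mul dog big big Q   [Q -> big Q]
mul that mul dog big big Q ⇒ mul that mul dog big big mul big   [Q -> mul big]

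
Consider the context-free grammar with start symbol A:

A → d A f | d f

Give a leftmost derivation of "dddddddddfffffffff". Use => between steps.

A => dAf => ddAff => dddAfff => ddddAffff => dddddAfffff => ddddddAffffff => dddddddAfffffff => ddddddddAffffffff => dddddddddfffffffff

A => dAf   [A → d A f]
dAf => ddAff   [A → d A f]
ddAff => dddAfff   [A → d A f]
dddAfff => ddddAffff   [A → d A f]
ddddAffff => dddddAfffff   [A → d A f]
dddddAfffff => ddddddAffffff   [A → d A f]
ddddddAffffff => dddddddAfffffff   [A → d A f]
dddddddAfffffff => ddddddddAffffffff   [A → d A f]
ddddddddAffffffff => dddddddddfffffffff   [A → d f]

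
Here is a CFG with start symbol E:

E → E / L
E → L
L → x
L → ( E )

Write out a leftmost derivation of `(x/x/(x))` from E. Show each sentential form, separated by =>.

E => L => (E) => (E/L) => (E/L/L) => (L/L/L) => (x/L/L) => (x/x/L) => (x/x/(E)) => (x/x/(L)) => (x/x/(x))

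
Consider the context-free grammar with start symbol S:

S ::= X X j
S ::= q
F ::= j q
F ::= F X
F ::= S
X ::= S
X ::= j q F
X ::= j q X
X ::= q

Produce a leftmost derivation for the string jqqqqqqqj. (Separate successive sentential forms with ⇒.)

S ⇒ XXj   [S ::= X X j]
XXj ⇒ jqFXj   [X ::= j q F]
jqFXj ⇒ jqFXXj   [F ::= F X]
jqFXXj ⇒ jqFXXXj   [F ::= F X]
jqFXXXj ⇒ jqFXXXXj   [F ::= F X]
jqFXXXXj ⇒ jqFXXXXXj   [F ::= F X]
jqFXXXXXj ⇒ jqSXXXXXj   [F ::= S]
jqSXXXXXj ⇒ jqqXXXXXj   [S ::= q]
jqqXXXXXj ⇒ jqqSXXXXj   [X ::= S]
jqqSXXXXj ⇒ jqqqXXXXj   [S ::= q]
jqqqXXXXj ⇒ jqqqqXXXj   [X ::= q]
jqqqqXXXj ⇒ jqqqqqXXj   [X ::= q]
jqqqqqXXj ⇒ jqqqqqqXj   [X ::= q]
jqqqqqqXj ⇒ jqqqqqqqj   [X ::= q]

S ⇒ XXj ⇒ jqFXj ⇒ jqFXXj ⇒ jqFXXXj ⇒ jqFXXXXj ⇒ jqFXXXXXj ⇒ jqSXXXXXj ⇒ jqqXXXXXj ⇒ jqqSXXXXj ⇒ jqqqXXXXj ⇒ jqqqqXXXj ⇒ jqqqqqXXj ⇒ jqqqqqqXj ⇒ jqqqqqqqj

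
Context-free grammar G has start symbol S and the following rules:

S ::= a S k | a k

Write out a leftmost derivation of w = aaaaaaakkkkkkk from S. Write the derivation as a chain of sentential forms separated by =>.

S => aSk   [S ::= a S k]
aSk => aaSkk   [S ::= a S k]
aaSkk => aaaSkkk   [S ::= a S k]
aaaSkkk => aaaaSkkkk   [S ::= a S k]
aaaaSkkkk => aaaaaSkkkkk   [S ::= a S k]
aaaaaSkkkkk => aaaaaaSkkkkkk   [S ::= a S k]
aaaaaaSkkkkkk => aaaaaaakkkkkkk   [S ::= a k]

S => aSk => aaSkk => aaaSkkk => aaaaSkkkk => aaaaaSkkkkk => aaaaaaSkkkkkk => aaaaaaakkkkkkk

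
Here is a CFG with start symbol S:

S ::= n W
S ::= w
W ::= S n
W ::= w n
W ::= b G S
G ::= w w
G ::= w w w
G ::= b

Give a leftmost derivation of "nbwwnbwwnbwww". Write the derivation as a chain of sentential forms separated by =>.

S => nW => nbGS => nbwwS => nbwwnW => nbwwnbGS => nbwwnbwwS => nbwwnbwwnW => nbwwnbwwnbGS => nbwwnbwwnbwwS => nbwwnbwwnbwww

S => nW   [S ::= n W]
nW => nbGS   [W ::= b G S]
nbGS => nbwwS   [G ::= w w]
nbwwS => nbwwnW   [S ::= n W]
nbwwnW => nbwwnbGS   [W ::= b G S]
nbwwnbGS => nbwwnbwwS   [G ::= w w]
nbwwnbwwS => nbwwnbwwnW   [S ::= n W]
nbwwnbwwnW => nbwwnbwwnbGS   [W ::= b G S]
nbwwnbwwnbGS => nbwwnbwwnbwwS   [G ::= w w]
nbwwnbwwnbwwS => nbwwnbwwnbwww   [S ::= w]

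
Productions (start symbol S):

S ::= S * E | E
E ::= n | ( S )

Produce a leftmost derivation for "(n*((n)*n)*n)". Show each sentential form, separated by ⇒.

S ⇒ E ⇒ (S) ⇒ (S*E) ⇒ (S*E*E) ⇒ (E*E*E) ⇒ (n*E*E) ⇒ (n*(S)*E) ⇒ (n*(S*E)*E) ⇒ (n*(E*E)*E) ⇒ (n*((S)*E)*E) ⇒ (n*((E)*E)*E) ⇒ (n*((n)*E)*E) ⇒ (n*((n)*n)*E) ⇒ (n*((n)*n)*n)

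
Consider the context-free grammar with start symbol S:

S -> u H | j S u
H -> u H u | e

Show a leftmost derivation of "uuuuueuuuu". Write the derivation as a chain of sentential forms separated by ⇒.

S ⇒ uH ⇒ uuHu ⇒ uuuHuu ⇒ uuuuHuuu ⇒ uuuuuHuuuu ⇒ uuuuueuuuu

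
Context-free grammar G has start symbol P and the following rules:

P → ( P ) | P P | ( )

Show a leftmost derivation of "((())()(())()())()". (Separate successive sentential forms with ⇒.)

P ⇒ PP   [P → P P]
PP ⇒ (P)P   [P → ( P )]
(P)P ⇒ (PP)P   [P → P P]
(PP)P ⇒ (PPP)P   [P → P P]
(PPP)P ⇒ ((P)PP)P   [P → ( P )]
((P)PP)P ⇒ ((())PP)P   [P → ( )]
((())PP)P ⇒ ((())()P)P   [P → ( )]
((())()P)P ⇒ ((())()PP)P   [P → P P]
((())()PP)P ⇒ ((())()PPP)P   [P → P P]
((())()PPP)P ⇒ ((())()(P)PP)P   [P → ( P )]
((())()(P)PP)P ⇒ ((())()(())PP)P   [P → ( )]
((())()(())PP)P ⇒ ((())()(())()P)P   [P → ( )]
((())()(())()P)P ⇒ ((())()(())()())P   [P → ( )]
((())()(())()())P ⇒ ((())()(())()())()   [P → ( )]

P ⇒ PP ⇒ (P)P ⇒ (PP)P ⇒ (PPP)P ⇒ ((P)PP)P ⇒ ((())PP)P ⇒ ((())()P)P ⇒ ((())()PP)P ⇒ ((())()PPP)P ⇒ ((())()(P)PP)P ⇒ ((())()(())PP)P ⇒ ((())()(())()P)P ⇒ ((())()(())()())P ⇒ ((())()(())()())()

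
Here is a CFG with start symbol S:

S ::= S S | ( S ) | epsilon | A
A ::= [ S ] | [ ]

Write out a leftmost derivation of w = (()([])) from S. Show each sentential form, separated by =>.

S => (S)   [S ::= ( S )]
(S) => (SS)   [S ::= S S]
(SS) => ((S)S)   [S ::= ( S )]
((S)S) => (()S)   [S ::= epsilon]
(()S) => (()(S))   [S ::= ( S )]
(()(S)) => (()(SS))   [S ::= S S]
(()(SS)) => (()(AS))   [S ::= A]
(()(AS)) => (()([S]S))   [A ::= [ S ]]
(()([S]S)) => (()([]S))   [S ::= epsilon]
(()([]S)) => (()([]))   [S ::= epsilon]

S => (S) => (SS) => ((S)S) => (()S) => (()(S)) => (()(SS)) => (()(AS)) => (()([S]S)) => (()([]S)) => (()([]))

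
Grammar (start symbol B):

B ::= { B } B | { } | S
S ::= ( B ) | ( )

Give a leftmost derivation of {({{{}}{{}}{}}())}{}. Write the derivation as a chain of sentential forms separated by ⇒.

B ⇒ {B}B   [B ::= { B } B]
{B}B ⇒ {S}B   [B ::= S]
{S}B ⇒ {(B)}B   [S ::= ( B )]
{(B)}B ⇒ {({B}B)}B   [B ::= { B } B]
{({B}B)}B ⇒ {({{B}B}B)}B   [B ::= { B } B]
{({{B}B}B)}B ⇒ {({{{}}B}B)}B   [B ::= { }]
{({{{}}B}B)}B ⇒ {({{{}}{B}B}B)}B   [B ::= { B } B]
{({{{}}{B}B}B)}B ⇒ {({{{}}{{}}B}B)}B   [B ::= { }]
{({{{}}{{}}B}B)}B ⇒ {({{{}}{{}}{}}B)}B   [B ::= { }]
{({{{}}{{}}{}}B)}B ⇒ {({{{}}{{}}{}}S)}B   [B ::= S]
{({{{}}{{}}{}}S)}B ⇒ {({{{}}{{}}{}}())}B   [S ::= ( )]
{({{{}}{{}}{}}())}B ⇒ {({{{}}{{}}{}}())}{}   [B ::= { }]

B ⇒ {B}B ⇒ {S}B ⇒ {(B)}B ⇒ {({B}B)}B ⇒ {({{B}B}B)}B ⇒ {({{{}}B}B)}B ⇒ {({{{}}{B}B}B)}B ⇒ {({{{}}{{}}B}B)}B ⇒ {({{{}}{{}}{}}B)}B ⇒ {({{{}}{{}}{}}S)}B ⇒ {({{{}}{{}}{}}())}B ⇒ {({{{}}{{}}{}}())}{}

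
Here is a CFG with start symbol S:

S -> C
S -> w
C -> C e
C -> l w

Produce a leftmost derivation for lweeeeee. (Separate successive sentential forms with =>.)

S => C => Ce => Cee => Ceee => Ceeee => Ceeeee => Ceeeeee => lweeeeee

S => C   [S -> C]
C => Ce   [C -> C e]
Ce => Cee   [C -> C e]
Cee => Ceee   [C -> C e]
Ceee => Ceeee   [C -> C e]
Ceeee => Ceeeee   [C -> C e]
Ceeeee => Ceeeeee   [C -> C e]
Ceeeeee => lweeeeee   [C -> l w]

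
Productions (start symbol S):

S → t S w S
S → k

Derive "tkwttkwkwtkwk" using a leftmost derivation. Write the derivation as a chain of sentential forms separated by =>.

S => tSwS   [S → t S w S]
tSwS => tkwS   [S → k]
tkwS => tkwtSwS   [S → t S w S]
tkwtSwS => tkwttSwSwS   [S → t S w S]
tkwttSwSwS => tkwttkwSwS   [S → k]
tkwttkwSwS => tkwttkwkwS   [S → k]
tkwttkwkwS => tkwttkwkwtSwS   [S → t S w S]
tkwttkwkwtSwS => tkwttkwkwtkwS   [S → k]
tkwttkwkwtkwS => tkwttkwkwtkwk   [S → k]

S=>tSwS=>tkwS=>tkwtSwS=>tkwttSwSwS=>tkwttkwSwS=>tkwttkwkwS=>tkwttkwkwtSwS=>tkwttkwkwtkwS=>tkwttkwkwtkwk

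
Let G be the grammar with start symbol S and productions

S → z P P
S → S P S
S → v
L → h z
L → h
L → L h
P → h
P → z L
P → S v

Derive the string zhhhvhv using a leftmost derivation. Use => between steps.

S => SPS   [S → S P S]
SPS => SPSPS   [S → S P S]
SPSPS => zPPPSPS   [S → z P P]
zPPPSPS => zhPPSPS   [P → h]
zhPPSPS => zhhPSPS   [P → h]
zhhPSPS => zhhhSPS   [P → h]
zhhhSPS => zhhhvPS   [S → v]
zhhhvPS => zhhhvhS   [P → h]
zhhhvhS => zhhhvhv   [S → v]

S=>SPS=>SPSPS=>zPPPSPS=>zhPPSPS=>zhhPSPS=>zhhhSPS=>zhhhvPS=>zhhhvhS=>zhhhvhv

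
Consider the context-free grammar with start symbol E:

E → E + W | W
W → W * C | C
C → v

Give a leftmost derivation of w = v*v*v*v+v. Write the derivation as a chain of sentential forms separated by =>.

E => E+W   [E → E + W]
E+W => W+W   [E → W]
W+W => W*C+W   [W → W * C]
W*C+W => W*C*C+W   [W → W * C]
W*C*C+W => W*C*C*C+W   [W → W * C]
W*C*C*C+W => C*C*C*C+W   [W → C]
C*C*C*C+W => v*C*C*C+W   [C → v]
v*C*C*C+W => v*v*C*C+W   [C → v]
v*v*C*C+W => v*v*v*C+W   [C → v]
v*v*v*C+W => v*v*v*v+W   [C → v]
v*v*v*v+W => v*v*v*v+C   [W → C]
v*v*v*v+C => v*v*v*v+v   [C → v]

E => E+W => W+W => W*C+W => W*C*C+W => W*C*C*C+W => C*C*C*C+W => v*C*C*C+W => v*v*C*C+W => v*v*v*C+W => v*v*v*v+W => v*v*v*v+C => v*v*v*v+v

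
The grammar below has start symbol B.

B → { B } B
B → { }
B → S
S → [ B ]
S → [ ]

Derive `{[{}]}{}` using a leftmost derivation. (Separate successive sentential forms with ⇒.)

B ⇒ {B}B   [B → { B } B]
{B}B ⇒ {S}B   [B → S]
{S}B ⇒ {[B]}B   [S → [ B ]]
{[B]}B ⇒ {[{}]}B   [B → { }]
{[{}]}B ⇒ {[{}]}{}   [B → { }]

B⇒{B}B⇒{S}B⇒{[B]}B⇒{[{}]}B⇒{[{}]}{}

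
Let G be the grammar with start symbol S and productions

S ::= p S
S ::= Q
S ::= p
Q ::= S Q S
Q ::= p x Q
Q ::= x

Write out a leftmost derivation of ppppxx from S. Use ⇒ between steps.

S ⇒ pS   [S ::= p S]
pS ⇒ ppS   [S ::= p S]
ppS ⇒ pppS   [S ::= p S]
pppS ⇒ pppQ   [S ::= Q]
pppQ ⇒ ppppxQ   [Q ::= p x Q]
ppppxQ ⇒ ppppxx   [Q ::= x]

S ⇒ pS ⇒ ppS ⇒ pppS ⇒ pppQ ⇒ ppppxQ ⇒ ppppxx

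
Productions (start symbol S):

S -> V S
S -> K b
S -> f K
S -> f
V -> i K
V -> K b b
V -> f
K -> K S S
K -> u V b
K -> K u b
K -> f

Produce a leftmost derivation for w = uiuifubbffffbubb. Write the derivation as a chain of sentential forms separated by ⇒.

S ⇒ Kb   [S -> K b]
Kb ⇒ Kubb   [K -> K u b]
Kubb ⇒ uVbubb   [K -> u V b]
uVbubb ⇒ uiKbubb   [V -> i K]
uiKbubb ⇒ uiKSSbubb   [K -> K S S]
uiKSSbubb ⇒ uiKSSSSbubb   [K -> K S S]
uiKSSSSbubb ⇒ uiuVbSSSSbubb   [K -> u V b]
uiuVbSSSSbubb ⇒ uiuiKbSSSSbubb   [V -> i K]
uiuiKbSSSSbubb ⇒ uiuiKubbSSSSbubb   [K -> K u b]
uiuiKubbSSSSbubb ⇒ uiuifubbSSSSbubb   [K -> f]
uiuifubbSSSSbubb ⇒ uiuifubbfSSSbubb   [S -> f]
uiuifubbfSSSbubb ⇒ uiuifubbffSSbubb   [S -> f]
uiuifubbffSSbubb ⇒ uiuifubbfffSbubb   [S -> f]
uiuifubbfffSbubb ⇒ uiuifubbffffbubb   [S -> f]

S ⇒ Kb ⇒ Kubb ⇒ uVbubb ⇒ uiKbubb ⇒ uiKSSbubb ⇒ uiKSSSSbubb ⇒ uiuVbSSSSbubb ⇒ uiuiKbSSSSbubb ⇒ uiuiKubbSSSSbubb ⇒ uiuifubbSSSSbubb ⇒ uiuifubbfSSSbubb ⇒ uiuifubbffSSbubb ⇒ uiuifubbfffSbubb ⇒ uiuifubbffffbubb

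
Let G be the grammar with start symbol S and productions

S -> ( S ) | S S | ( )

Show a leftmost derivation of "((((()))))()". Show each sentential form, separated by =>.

S => SS   [S -> S S]
SS => (S)S   [S -> ( S )]
(S)S => ((S))S   [S -> ( S )]
((S))S => (((S)))S   [S -> ( S )]
(((S)))S => ((((S))))S   [S -> ( S )]
((((S))))S => ((((()))))S   [S -> ( )]
((((()))))S => ((((()))))()   [S -> ( )]

S=>SS=>(S)S=>((S))S=>(((S)))S=>((((S))))S=>((((()))))S=>((((()))))()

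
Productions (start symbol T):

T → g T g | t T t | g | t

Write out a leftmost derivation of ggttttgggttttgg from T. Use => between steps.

T => gTg => ggTgg => ggtTtgg => ggttTttgg => ggtttTtttgg => ggttttTttttgg => ggttttgTgttttgg => ggttttgggttttgg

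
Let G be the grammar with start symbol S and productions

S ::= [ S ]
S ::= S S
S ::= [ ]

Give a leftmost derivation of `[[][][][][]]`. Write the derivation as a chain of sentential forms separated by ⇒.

S ⇒ [S] ⇒ [SS] ⇒ [SSS] ⇒ [[]SS] ⇒ [[]SSS] ⇒ [[]SSSS] ⇒ [[][]SSS] ⇒ [[][][]SS] ⇒ [[][][][]S] ⇒ [[][][][][]]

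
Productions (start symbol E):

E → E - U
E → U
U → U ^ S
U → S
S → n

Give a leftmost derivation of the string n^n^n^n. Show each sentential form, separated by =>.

E => U   [E → U]
U => U^S   [U → U ^ S]
U^S => U^S^S   [U → U ^ S]
U^S^S => U^S^S^S   [U → U ^ S]
U^S^S^S => S^S^S^S   [U → S]
S^S^S^S => n^S^S^S   [S → n]
n^S^S^S => n^n^S^S   [S → n]
n^n^S^S => n^n^n^S   [S → n]
n^n^n^S => n^n^n^n   [S → n]

E=>U=>U^S=>U^S^S=>U^S^S^S=>S^S^S^S=>n^S^S^S=>n^n^S^S=>n^n^n^S=>n^n^n^n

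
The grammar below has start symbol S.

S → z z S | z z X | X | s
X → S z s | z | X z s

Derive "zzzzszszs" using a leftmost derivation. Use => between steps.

S => zzX => zzSzs => zzXzs => zzXzszs => zzSzszszs => zzXzszszs => zzzzszszs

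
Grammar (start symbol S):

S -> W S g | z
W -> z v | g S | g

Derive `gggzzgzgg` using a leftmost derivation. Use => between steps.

S=>WSg=>gSg=>gWSgg=>ggSSgg=>ggWSgSgg=>gggSSgSgg=>gggzSgSgg=>gggzzgSgg=>gggzzgzgg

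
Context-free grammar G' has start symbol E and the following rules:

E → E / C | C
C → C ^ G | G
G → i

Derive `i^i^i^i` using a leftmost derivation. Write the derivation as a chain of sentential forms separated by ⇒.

E ⇒ C   [E → C]
C ⇒ C^G   [C → C ^ G]
C^G ⇒ C^G^G   [C → C ^ G]
C^G^G ⇒ C^G^G^G   [C → C ^ G]
C^G^G^G ⇒ G^G^G^G   [C → G]
G^G^G^G ⇒ i^G^G^G   [G → i]
i^G^G^G ⇒ i^i^G^G   [G → i]
i^i^G^G ⇒ i^i^i^G   [G → i]
i^i^i^G ⇒ i^i^i^i   [G → i]

E ⇒ C ⇒ C^G ⇒ C^G^G ⇒ C^G^G^G ⇒ G^G^G^G ⇒ i^G^G^G ⇒ i^i^G^G ⇒ i^i^i^G ⇒ i^i^i^i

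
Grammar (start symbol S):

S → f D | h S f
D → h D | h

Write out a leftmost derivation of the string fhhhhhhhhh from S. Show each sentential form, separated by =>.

S => fD => fhD => fhhD => fhhhD => fhhhhD => fhhhhhD => fhhhhhhD => fhhhhhhhD => fhhhhhhhhD => fhhhhhhhhh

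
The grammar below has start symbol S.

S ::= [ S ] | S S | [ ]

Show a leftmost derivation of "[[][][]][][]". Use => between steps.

S => SS => SSS => [S]SS => [SS]SS => [SSS]SS => [[]SS]SS => [[][]S]SS => [[][][]]SS => [[][][]][]S => [[][][]][][]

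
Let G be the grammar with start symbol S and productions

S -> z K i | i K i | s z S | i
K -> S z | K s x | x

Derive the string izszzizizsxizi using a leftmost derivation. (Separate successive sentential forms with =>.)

S=>iKi=>iSzi=>izKizi=>izKsxizi=>izSzsxizi=>izszSzsxizi=>izszzKizsxizi=>izszzSzizsxizi=>izszzizizsxizi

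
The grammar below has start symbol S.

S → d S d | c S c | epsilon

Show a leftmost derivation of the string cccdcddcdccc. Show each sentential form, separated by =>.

S=>cSc=>ccScc=>cccSccc=>cccdSdccc=>cccdcScdccc=>cccdcdSdcdccc=>cccdcddcdccc

S => cSc   [S → c S c]
cSc => ccScc   [S → c S c]
ccScc => cccSccc   [S → c S c]
cccSccc => cccdSdccc   [S → d S d]
cccdSdccc => cccdcScdccc   [S → c S c]
cccdcScdccc => cccdcdSdcdccc   [S → d S d]
cccdcdSdcdccc => cccdcddcdccc   [S → epsilon]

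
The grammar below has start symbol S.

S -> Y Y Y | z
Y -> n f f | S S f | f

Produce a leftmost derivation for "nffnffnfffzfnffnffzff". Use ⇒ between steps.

S ⇒ YYY ⇒ nffYY ⇒ nffSSfY ⇒ nffYYYSfY ⇒ nffSSfYYSfY ⇒ nffYYYSfYYSfY ⇒ nffnffYYSfYYSfY ⇒ nffnffnffYSfYYSfY ⇒ nffnffnfffSfYYSfY ⇒ nffnffnfffzfYYSfY ⇒ nffnffnfffzfnffYSfY ⇒ nffnffnfffzfnffnffSfY ⇒ nffnffnfffzfnffnffzfY ⇒ nffnffnfffzfnffnffzff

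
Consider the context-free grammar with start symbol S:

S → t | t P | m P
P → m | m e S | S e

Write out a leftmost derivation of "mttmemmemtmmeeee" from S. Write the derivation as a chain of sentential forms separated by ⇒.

S ⇒ mP   [S → m P]
mP ⇒ mSe   [P → S e]
mSe ⇒ mtPe   [S → t P]
mtPe ⇒ mtSee   [P → S e]
mtSee ⇒ mttPee   [S → t P]
mttPee ⇒ mttmeSee   [P → m e S]
mttmeSee ⇒ mttmemPee   [S → m P]
mttmemPee ⇒ mttmemmeSee   [P → m e S]
mttmemmeSee ⇒ mttmemmemPee   [S → m P]
mttmemmemPee ⇒ mttmemmemSeee   [P → S e]
mttmemmemSeee ⇒ mttmemmemtPeee   [S → t P]
mttmemmemtPeee ⇒ mttmemmemtSeeee   [P → S e]
mttmemmemtSeeee ⇒ mttmemmemtmPeeee   [S → m P]
mttmemmemtmPeeee ⇒ mttmemmemtmmeeee   [P → m]

S⇒mP⇒mSe⇒mtPe⇒mtSee⇒mttPee⇒mttmeSee⇒mttmemPee⇒mttmemmeSee⇒mttmemmemPee⇒mttmemmemSeee⇒mttmemmemtPeee⇒mttmemmemtSeeee⇒mttmemmemtmPeeee⇒mttmemmemtmmeeee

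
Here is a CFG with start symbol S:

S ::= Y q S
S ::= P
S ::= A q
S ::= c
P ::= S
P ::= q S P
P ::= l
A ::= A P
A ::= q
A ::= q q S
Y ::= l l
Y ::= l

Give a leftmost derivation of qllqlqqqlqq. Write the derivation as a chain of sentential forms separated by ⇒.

S ⇒ Aq   [S ::= A q]
Aq ⇒ APq   [A ::= A P]
APq ⇒ qPq   [A ::= q]
qPq ⇒ qSq   [P ::= S]
qSq ⇒ qYqSq   [S ::= Y q S]
qYqSq ⇒ qllqSq   [Y ::= l l]
qllqSq ⇒ qllqYqSq   [S ::= Y q S]
qllqYqSq ⇒ qllqlqSq   [Y ::= l]
qllqlqSq ⇒ qllqlqAqq   [S ::= A q]
qllqlqAqq ⇒ qllqlqqqSqq   [A ::= q q S]
qllqlqqqSqq ⇒ qllqlqqqPqq   [S ::= P]
qllqlqqqPqq ⇒ qllqlqqqlqq   [P ::= l]

S ⇒ Aq ⇒ APq ⇒ qPq ⇒ qSq ⇒ qYqSq ⇒ qllqSq ⇒ qllqYqSq ⇒ qllqlqSq ⇒ qllqlqAqq ⇒ qllqlqqqSqq ⇒ qllqlqqqPqq ⇒ qllqlqqqlqq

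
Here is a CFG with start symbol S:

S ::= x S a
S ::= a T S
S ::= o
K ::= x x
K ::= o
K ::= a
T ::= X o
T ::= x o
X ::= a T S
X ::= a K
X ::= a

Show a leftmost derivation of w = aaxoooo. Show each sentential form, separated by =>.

S => aTS => aXoS => aaTSoS => aaxoSoS => aaxoooS => aaxoooo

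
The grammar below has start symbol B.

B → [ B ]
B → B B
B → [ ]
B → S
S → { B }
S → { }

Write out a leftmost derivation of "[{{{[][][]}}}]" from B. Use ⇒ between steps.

B⇒[B]⇒[S]⇒[{B}]⇒[{S}]⇒[{{B}}]⇒[{{S}}]⇒[{{{B}}}]⇒[{{{BB}}}]⇒[{{{BBB}}}]⇒[{{{[]BB}}}]⇒[{{{[][]B}}}]⇒[{{{[][][]}}}]

B ⇒ [B]   [B → [ B ]]
[B] ⇒ [S]   [B → S]
[S] ⇒ [{B}]   [S → { B }]
[{B}] ⇒ [{S}]   [B → S]
[{S}] ⇒ [{{B}}]   [S → { B }]
[{{B}}] ⇒ [{{S}}]   [B → S]
[{{S}}] ⇒ [{{{B}}}]   [S → { B }]
[{{{B}}}] ⇒ [{{{BB}}}]   [B → B B]
[{{{BB}}}] ⇒ [{{{BBB}}}]   [B → B B]
[{{{BBB}}}] ⇒ [{{{[]BB}}}]   [B → [ ]]
[{{{[]BB}}}] ⇒ [{{{[][]B}}}]   [B → [ ]]
[{{{[][]B}}}] ⇒ [{{{[][][]}}}]   [B → [ ]]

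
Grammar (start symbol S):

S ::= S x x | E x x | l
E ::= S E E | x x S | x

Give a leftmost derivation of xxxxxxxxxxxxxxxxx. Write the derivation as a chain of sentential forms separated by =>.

S => Exx   [S ::= E x x]
Exx => xxSxx   [E ::= x x S]
xxSxx => xxSxxxx   [S ::= S x x]
xxSxxxx => xxExxxxxx   [S ::= E x x]
xxExxxxxx => xxxxSxxxxxx   [E ::= x x S]
xxxxSxxxxxx => xxxxExxxxxxxx   [S ::= E x x]
xxxxExxxxxxxx => xxxxxxSxxxxxxxx   [E ::= x x S]
xxxxxxSxxxxxxxx => xxxxxxExxxxxxxxxx   [S ::= E x x]
xxxxxxExxxxxxxxxx => xxxxxxxxxxxxxxxxx   [E ::= x]

S => Exx => xxSxx => xxSxxxx => xxExxxxxx => xxxxSxxxxxx => xxxxExxxxxxxx => xxxxxxSxxxxxxxx => xxxxxxExxxxxxxxxx => xxxxxxxxxxxxxxxxx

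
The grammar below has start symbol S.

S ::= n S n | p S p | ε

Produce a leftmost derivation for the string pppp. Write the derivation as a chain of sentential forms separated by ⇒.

S⇒pSp⇒ppSpp⇒pppp

S ⇒ pSp   [S ::= p S p]
pSp ⇒ ppSpp   [S ::= p S p]
ppSpp ⇒ pppp   [S ::= ε]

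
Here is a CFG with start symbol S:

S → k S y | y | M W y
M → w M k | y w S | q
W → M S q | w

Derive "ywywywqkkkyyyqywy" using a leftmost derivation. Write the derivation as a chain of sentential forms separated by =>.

S => MWy   [S → M W y]
MWy => ywSWy   [M → y w S]
ywSWy => ywMWyWy   [S → M W y]
ywMWyWy => ywywSWyWy   [M → y w S]
ywywSWyWy => ywywyWyWy   [S → y]
ywywyWyWy => ywywyMSqyWy   [W → M S q]
ywywyMSqyWy => ywywywMkSqyWy   [M → w M k]
ywywywMkSqyWy => ywywywqkSqyWy   [M → q]
ywywywqkSqyWy => ywywywqkkSyqyWy   [S → k S y]
ywywywqkkSyqyWy => ywywywqkkkSyyqyWy   [S → k S y]
ywywywqkkkSyyqyWy => ywywywqkkkyyyqyWy   [S → y]
ywywywqkkkyyyqyWy => ywywywqkkkyyyqywy   [W → w]

S => MWy => ywSWy => ywMWyWy => ywywSWyWy => ywywyWyWy => ywywyMSqyWy => ywywywMkSqyWy => ywywywqkSqyWy => ywywywqkkSyqyWy => ywywywqkkkSyyqyWy => ywywywqkkkyyyqyWy => ywywywqkkkyyyqywy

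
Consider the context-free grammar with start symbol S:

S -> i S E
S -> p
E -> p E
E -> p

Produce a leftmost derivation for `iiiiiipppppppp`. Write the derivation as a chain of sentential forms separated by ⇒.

S ⇒ iSE ⇒ iiSEE ⇒ iiiSEEE ⇒ iiiiSEEEE ⇒ iiiiiSEEEEE ⇒ iiiiiiSEEEEEE ⇒ iiiiiipEEEEEE ⇒ iiiiiippEEEEEE ⇒ iiiiiipppEEEEE ⇒ iiiiiippppEEEE ⇒ iiiiiipppppEEE ⇒ iiiiiippppppEE ⇒ iiiiiipppppppE ⇒ iiiiiipppppppp

S ⇒ iSE   [S -> i S E]
iSE ⇒ iiSEE   [S -> i S E]
iiSEE ⇒ iiiSEEE   [S -> i S E]
iiiSEEE ⇒ iiiiSEEEE   [S -> i S E]
iiiiSEEEE ⇒ iiiiiSEEEEE   [S -> i S E]
iiiiiSEEEEE ⇒ iiiiiiSEEEEEE   [S -> i S E]
iiiiiiSEEEEEE ⇒ iiiiiipEEEEEE   [S -> p]
iiiiiipEEEEEE ⇒ iiiiiippEEEEEE   [E -> p E]
iiiiiippEEEEEE ⇒ iiiiiipppEEEEE   [E -> p]
iiiiiipppEEEEE ⇒ iiiiiippppEEEE   [E -> p]
iiiiiippppEEEE ⇒ iiiiiipppppEEE   [E -> p]
iiiiiipppppEEE ⇒ iiiiiippppppEE   [E -> p]
iiiiiippppppEE ⇒ iiiiiipppppppE   [E -> p]
iiiiiipppppppE ⇒ iiiiiipppppppp   [E -> p]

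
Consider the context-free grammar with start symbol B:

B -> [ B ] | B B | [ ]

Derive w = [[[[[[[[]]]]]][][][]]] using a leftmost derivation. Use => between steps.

B => [B]   [B -> [ B ]]
[B] => [[B]]   [B -> [ B ]]
[[B]] => [[BB]]   [B -> B B]
[[BB]] => [[BBB]]   [B -> B B]
[[BBB]] => [[BBBB]]   [B -> B B]
[[BBBB]] => [[[B]BBB]]   [B -> [ B ]]
[[[B]BBB]] => [[[[B]]BBB]]   [B -> [ B ]]
[[[[B]]BBB]] => [[[[[B]]]BBB]]   [B -> [ B ]]
[[[[[B]]]BBB]] => [[[[[[B]]]]BBB]]   [B -> [ B ]]
[[[[[[B]]]]BBB]] => [[[[[[[B]]]]]BBB]]   [B -> [ B ]]
[[[[[[[B]]]]]BBB]] => [[[[[[[[]]]]]]BBB]]   [B -> [ ]]
[[[[[[[[]]]]]]BBB]] => [[[[[[[[]]]]]][]BB]]   [B -> [ ]]
[[[[[[[[]]]]]][]BB]] => [[[[[[[[]]]]]][][]B]]   [B -> [ ]]
[[[[[[[[]]]]]][][]B]] => [[[[[[[[]]]]]][][][]]]   [B -> [ ]]

B => [B] => [[B]] => [[BB]] => [[BBB]] => [[BBBB]] => [[[B]BBB]] => [[[[B]]BBB]] => [[[[[B]]]BBB]] => [[[[[[B]]]]BBB]] => [[[[[[[B]]]]]BBB]] => [[[[[[[[]]]]]]BBB]] => [[[[[[[[]]]]]][]BB]] => [[[[[[[[]]]]]][][]B]] => [[[[[[[[]]]]]][][][]]]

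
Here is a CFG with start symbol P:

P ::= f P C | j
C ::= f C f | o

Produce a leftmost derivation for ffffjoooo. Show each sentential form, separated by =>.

P => fPC   [P ::= f P C]
fPC => ffPCC   [P ::= f P C]
ffPCC => fffPCCC   [P ::= f P C]
fffPCCC => ffffPCCCC   [P ::= f P C]
ffffPCCCC => ffffjCCCC   [P ::= j]
ffffjCCCC => ffffjoCCC   [C ::= o]
ffffjoCCC => ffffjooCC   [C ::= o]
ffffjooCC => ffffjoooC   [C ::= o]
ffffjoooC => ffffjoooo   [C ::= o]

P => fPC => ffPCC => fffPCCC => ffffPCCCC => ffffjCCCC => ffffjoCCC => ffffjooCC => ffffjoooC => ffffjoooo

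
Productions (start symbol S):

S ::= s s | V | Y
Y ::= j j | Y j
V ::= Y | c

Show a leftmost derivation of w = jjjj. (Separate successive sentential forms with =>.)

S => V   [S ::= V]
V => Y   [V ::= Y]
Y => Yj   [Y ::= Y j]
Yj => Yjj   [Y ::= Y j]
Yjj => jjjj   [Y ::= j j]

S => V => Y => Yj => Yjj => jjjj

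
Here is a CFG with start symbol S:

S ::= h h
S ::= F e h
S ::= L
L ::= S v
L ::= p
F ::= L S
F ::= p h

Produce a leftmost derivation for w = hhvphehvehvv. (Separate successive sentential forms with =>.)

S => L => Sv => Lv => Svv => Fehvv => LSehvv => SvSehvv => hhvSehvv => hhvLehvv => hhvSvehvv => hhvFehvehvv => hhvphehvehvv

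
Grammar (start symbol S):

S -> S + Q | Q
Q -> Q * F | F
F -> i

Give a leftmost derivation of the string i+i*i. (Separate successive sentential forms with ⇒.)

S ⇒ S+Q ⇒ Q+Q ⇒ F+Q ⇒ i+Q ⇒ i+Q*F ⇒ i+F*F ⇒ i+i*F ⇒ i+i*i

S ⇒ S+Q   [S -> S + Q]
S+Q ⇒ Q+Q   [S -> Q]
Q+Q ⇒ F+Q   [Q -> F]
F+Q ⇒ i+Q   [F -> i]
i+Q ⇒ i+Q*F   [Q -> Q * F]
i+Q*F ⇒ i+F*F   [Q -> F]
i+F*F ⇒ i+i*F   [F -> i]
i+i*F ⇒ i+i*i   [F -> i]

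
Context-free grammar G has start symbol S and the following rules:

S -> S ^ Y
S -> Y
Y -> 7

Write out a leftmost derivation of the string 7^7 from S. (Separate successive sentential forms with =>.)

S=>S^Y=>Y^Y=>7^Y=>7^7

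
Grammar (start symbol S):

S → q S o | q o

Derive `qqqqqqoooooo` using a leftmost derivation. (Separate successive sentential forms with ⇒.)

S ⇒ qSo ⇒ qqSoo ⇒ qqqSooo ⇒ qqqqSoooo ⇒ qqqqqSooooo ⇒ qqqqqqoooooo

S ⇒ qSo   [S → q S o]
qSo ⇒ qqSoo   [S → q S o]
qqSoo ⇒ qqqSooo   [S → q S o]
qqqSooo ⇒ qqqqSoooo   [S → q S o]
qqqqSoooo ⇒ qqqqqSooooo   [S → q S o]
qqqqqSooooo ⇒ qqqqqqoooooo   [S → q o]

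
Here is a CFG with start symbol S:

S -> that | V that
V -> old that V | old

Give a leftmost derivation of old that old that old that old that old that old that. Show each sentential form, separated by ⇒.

S ⇒ V that   [S -> V that]
V that ⇒ old that V that   [V -> old that V]
old that V that ⇒ old that old that V that   [V -> old that V]
old that old that V that ⇒ old that old that old that V that   [V -> old that V]
old that old that old that V that ⇒ old that old that old that old that V that   [V -> old that V]
old that old that old that old that V that ⇒ old that old that old that old that old that V that   [V -> old that V]
old that old that old that old that old that V that ⇒ old that old that old that old that old that old that   [V -> old]

S ⇒ V that ⇒ old that V that ⇒ old that old that V that ⇒ old that old that old that V that ⇒ old that old that old that old that V that ⇒ old that old that old that old that old that V that ⇒ old that old that old that old that old that old that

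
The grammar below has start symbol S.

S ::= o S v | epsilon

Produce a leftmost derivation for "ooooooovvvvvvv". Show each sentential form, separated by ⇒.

S⇒oSv⇒ooSvv⇒oooSvvv⇒ooooSvvvv⇒oooooSvvvvv⇒ooooooSvvvvvv⇒oooooooSvvvvvvv⇒ooooooovvvvvvv

S ⇒ oSv   [S ::= o S v]
oSv ⇒ ooSvv   [S ::= o S v]
ooSvv ⇒ oooSvvv   [S ::= o S v]
oooSvvv ⇒ ooooSvvvv   [S ::= o S v]
ooooSvvvv ⇒ oooooSvvvvv   [S ::= o S v]
oooooSvvvvv ⇒ ooooooSvvvvvv   [S ::= o S v]
ooooooSvvvvvv ⇒ oooooooSvvvvvvv   [S ::= o S v]
oooooooSvvvvvvv ⇒ ooooooovvvvvvv   [S ::= epsilon]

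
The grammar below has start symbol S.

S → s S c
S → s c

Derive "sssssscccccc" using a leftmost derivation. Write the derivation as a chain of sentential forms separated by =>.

S => sSc => ssScc => sssSccc => ssssScccc => sssssSccccc => sssssscccccc

S => sSc   [S → s S c]
sSc => ssScc   [S → s S c]
ssScc => sssSccc   [S → s S c]
sssSccc => ssssScccc   [S → s S c]
ssssScccc => sssssSccccc   [S → s S c]
sssssSccccc => sssssscccccc   [S → s c]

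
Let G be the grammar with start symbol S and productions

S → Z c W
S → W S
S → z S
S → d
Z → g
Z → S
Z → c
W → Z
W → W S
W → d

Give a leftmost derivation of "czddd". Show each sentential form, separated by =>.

S => WS   [S → W S]
WS => WSS   [W → W S]
WSS => WSSS   [W → W S]
WSSS => ZSSS   [W → Z]
ZSSS => cSSS   [Z → c]
cSSS => czSSS   [S → z S]
czSSS => czdSS   [S → d]
czdSS => czddS   [S → d]
czddS => czddd   [S → d]

S => WS => WSS => WSSS => ZSSS => cSSS => czSSS => czdSS => czddS => czddd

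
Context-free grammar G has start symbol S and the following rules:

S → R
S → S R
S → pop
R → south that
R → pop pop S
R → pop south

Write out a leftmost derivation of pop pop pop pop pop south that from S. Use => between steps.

S => S R   [S → S R]
S R => R R   [S → R]
R R => pop pop S R   [R → pop pop S]
pop pop S R => pop pop pop R   [S → pop]
pop pop pop R => pop pop pop pop pop S   [R → pop pop S]
pop pop pop pop pop S => pop pop pop pop pop R   [S → R]
pop pop pop pop pop R => pop pop pop pop pop south that   [R → south that]

S => S R => R R => pop pop S R => pop pop pop R => pop pop pop pop pop S => pop pop pop pop pop R => pop pop pop pop pop south that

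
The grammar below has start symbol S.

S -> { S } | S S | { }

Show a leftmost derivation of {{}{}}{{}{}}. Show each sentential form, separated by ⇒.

S ⇒ SS   [S -> S S]
SS ⇒ {S}S   [S -> { S }]
{S}S ⇒ {SS}S   [S -> S S]
{SS}S ⇒ {{}S}S   [S -> { }]
{{}S}S ⇒ {{}{}}S   [S -> { }]
{{}{}}S ⇒ {{}{}}{S}   [S -> { S }]
{{}{}}{S} ⇒ {{}{}}{SS}   [S -> S S]
{{}{}}{SS} ⇒ {{}{}}{{}S}   [S -> { }]
{{}{}}{{}S} ⇒ {{}{}}{{}{}}   [S -> { }]

S ⇒ SS ⇒ {S}S ⇒ {SS}S ⇒ {{}S}S ⇒ {{}{}}S ⇒ {{}{}}{S} ⇒ {{}{}}{SS} ⇒ {{}{}}{{}S} ⇒ {{}{}}{{}{}}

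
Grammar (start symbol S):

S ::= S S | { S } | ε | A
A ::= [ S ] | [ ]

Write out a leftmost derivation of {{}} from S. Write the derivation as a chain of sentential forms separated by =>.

S => SS => SSS => {S}SS => {SS}SS => {{S}S}SS => {{}S}SS => {{}}SS => {{}}S => {{}}

S => SS   [S ::= S S]
SS => SSS   [S ::= S S]
SSS => {S}SS   [S ::= { S }]
{S}SS => {SS}SS   [S ::= S S]
{SS}SS => {{S}S}SS   [S ::= { S }]
{{S}S}SS => {{}S}SS   [S ::= ε]
{{}S}SS => {{}}SS   [S ::= ε]
{{}}SS => {{}}S   [S ::= ε]
{{}}S => {{}}   [S ::= ε]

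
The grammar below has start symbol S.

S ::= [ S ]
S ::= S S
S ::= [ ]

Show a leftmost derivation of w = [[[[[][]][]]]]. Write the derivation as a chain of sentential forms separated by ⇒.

S ⇒ [S] ⇒ [[S]] ⇒ [[[S]]] ⇒ [[[SS]]] ⇒ [[[[S]S]]] ⇒ [[[[SS]S]]] ⇒ [[[[[]S]S]]] ⇒ [[[[[][]]S]]] ⇒ [[[[[][]][]]]]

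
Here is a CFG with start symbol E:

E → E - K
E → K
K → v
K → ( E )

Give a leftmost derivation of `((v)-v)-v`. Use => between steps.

E => E-K => K-K => (E)-K => (E-K)-K => (K-K)-K => ((E)-K)-K => ((K)-K)-K => ((v)-K)-K => ((v)-v)-K => ((v)-v)-v

E => E-K   [E → E - K]
E-K => K-K   [E → K]
K-K => (E)-K   [K → ( E )]
(E)-K => (E-K)-K   [E → E - K]
(E-K)-K => (K-K)-K   [E → K]
(K-K)-K => ((E)-K)-K   [K → ( E )]
((E)-K)-K => ((K)-K)-K   [E → K]
((K)-K)-K => ((v)-K)-K   [K → v]
((v)-K)-K => ((v)-v)-K   [K → v]
((v)-v)-K => ((v)-v)-v   [K → v]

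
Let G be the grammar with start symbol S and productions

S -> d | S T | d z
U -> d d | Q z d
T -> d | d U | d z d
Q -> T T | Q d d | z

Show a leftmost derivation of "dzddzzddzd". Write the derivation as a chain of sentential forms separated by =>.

S => ST   [S -> S T]
ST => dzT   [S -> d z]
dzT => dzdU   [T -> d U]
dzdU => dzdQzd   [U -> Q z d]
dzdQzd => dzdTTzd   [Q -> T T]
dzdTTzd => dzddUTzd   [T -> d U]
dzddUTzd => dzddQzdTzd   [U -> Q z d]
dzddQzdTzd => dzddzzdTzd   [Q -> z]
dzddzzdTzd => dzddzzddzd   [T -> d]

S=>ST=>dzT=>dzdU=>dzdQzd=>dzdTTzd=>dzddUTzd=>dzddQzdTzd=>dzddzzdTzd=>dzddzzddzd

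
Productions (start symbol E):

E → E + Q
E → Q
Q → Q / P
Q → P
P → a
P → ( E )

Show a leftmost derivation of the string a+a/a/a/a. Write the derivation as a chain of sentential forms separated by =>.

E=>E+Q=>Q+Q=>P+Q=>a+Q=>a+Q/P=>a+Q/P/P=>a+Q/P/P/P=>a+P/P/P/P=>a+a/P/P/P=>a+a/a/P/P=>a+a/a/a/P=>a+a/a/a/a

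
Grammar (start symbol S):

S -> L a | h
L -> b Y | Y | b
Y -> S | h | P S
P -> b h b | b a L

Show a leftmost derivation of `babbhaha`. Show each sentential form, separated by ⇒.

S ⇒ La   [S -> L a]
La ⇒ Ya   [L -> Y]
Ya ⇒ PSa   [Y -> P S]
PSa ⇒ baLSa   [P -> b a L]
baLSa ⇒ babYSa   [L -> b Y]
babYSa ⇒ babSSa   [Y -> S]
babSSa ⇒ babLaSa   [S -> L a]
babLaSa ⇒ babbYaSa   [L -> b Y]
babbYaSa ⇒ babbhaSa   [Y -> h]
babbhaSa ⇒ babbhaha   [S -> h]

S ⇒ La ⇒ Ya ⇒ PSa ⇒ baLSa ⇒ babYSa ⇒ babSSa ⇒ babLaSa ⇒ babbYaSa ⇒ babbhaSa ⇒ babbhaha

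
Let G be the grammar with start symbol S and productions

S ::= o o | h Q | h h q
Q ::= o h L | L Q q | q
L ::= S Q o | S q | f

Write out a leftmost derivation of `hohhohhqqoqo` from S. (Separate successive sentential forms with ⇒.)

S ⇒ hQ ⇒ hohL ⇒ hohSQo ⇒ hohhQQo ⇒ hohhohLQo ⇒ hohhohSQoQo ⇒ hohhohhQQoQo ⇒ hohhohhqQoQo ⇒ hohhohhqqoQo ⇒ hohhohhqqoqo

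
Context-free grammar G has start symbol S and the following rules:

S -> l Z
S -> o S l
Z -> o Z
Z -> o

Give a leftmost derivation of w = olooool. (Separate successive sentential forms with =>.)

S => oSl   [S -> o S l]
oSl => olZl   [S -> l Z]
olZl => oloZl   [Z -> o Z]
oloZl => olooZl   [Z -> o Z]
olooZl => oloooZl   [Z -> o Z]
oloooZl => olooool   [Z -> o]

S => oSl => olZl => oloZl => olooZl => oloooZl => olooool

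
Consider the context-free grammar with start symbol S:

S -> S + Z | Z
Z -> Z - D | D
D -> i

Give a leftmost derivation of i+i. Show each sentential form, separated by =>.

S => S+Z => Z+Z => D+Z => i+Z => i+D => i+i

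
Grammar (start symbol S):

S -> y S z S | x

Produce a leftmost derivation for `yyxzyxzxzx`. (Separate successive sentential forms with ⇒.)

S ⇒ ySzS   [S -> y S z S]
ySzS ⇒ yySzSzS   [S -> y S z S]
yySzSzS ⇒ yyxzSzS   [S -> x]
yyxzSzS ⇒ yyxzySzSzS   [S -> y S z S]
yyxzySzSzS ⇒ yyxzyxzSzS   [S -> x]
yyxzyxzSzS ⇒ yyxzyxzxzS   [S -> x]
yyxzyxzxzS ⇒ yyxzyxzxzx   [S -> x]

S ⇒ ySzS ⇒ yySzSzS ⇒ yyxzSzS ⇒ yyxzySzSzS ⇒ yyxzyxzSzS ⇒ yyxzyxzxzS ⇒ yyxzyxzxzx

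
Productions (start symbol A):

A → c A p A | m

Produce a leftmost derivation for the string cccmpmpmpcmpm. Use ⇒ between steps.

A⇒cApA⇒ccApApA⇒cccApApApA⇒cccmpApApA⇒cccmpmpApA⇒cccmpmpmpA⇒cccmpmpmpcApA⇒cccmpmpmpcmpA⇒cccmpmpmpcmpm

A ⇒ cApA   [A → c A p A]
cApA ⇒ ccApApA   [A → c A p A]
ccApApA ⇒ cccApApApA   [A → c A p A]
cccApApApA ⇒ cccmpApApA   [A → m]
cccmpApApA ⇒ cccmpmpApA   [A → m]
cccmpmpApA ⇒ cccmpmpmpA   [A → m]
cccmpmpmpA ⇒ cccmpmpmpcApA   [A → c A p A]
cccmpmpmpcApA ⇒ cccmpmpmpcmpA   [A → m]
cccmpmpmpcmpA ⇒ cccmpmpmpcmpm   [A → m]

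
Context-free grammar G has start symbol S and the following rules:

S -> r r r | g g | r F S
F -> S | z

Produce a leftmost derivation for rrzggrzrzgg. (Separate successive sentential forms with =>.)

S => rFS => rSS => rrFSS => rrzSS => rrzggS => rrzggrFS => rrzggrzS => rrzggrzrFS => rrzggrzrzS => rrzggrzrzgg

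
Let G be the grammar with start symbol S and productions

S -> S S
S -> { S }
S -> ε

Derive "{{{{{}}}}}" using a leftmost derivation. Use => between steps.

S => {S}   [S -> { S }]
{S} => {{S}}   [S -> { S }]
{{S}} => {{{S}}}   [S -> { S }]
{{{S}}} => {{{{S}}}}   [S -> { S }]
{{{{S}}}} => {{{{{S}}}}}   [S -> { S }]
{{{{{S}}}}} => {{{{{}}}}}   [S -> ε]

S => {S} => {{S}} => {{{S}}} => {{{{S}}}} => {{{{{S}}}}} => {{{{{}}}}}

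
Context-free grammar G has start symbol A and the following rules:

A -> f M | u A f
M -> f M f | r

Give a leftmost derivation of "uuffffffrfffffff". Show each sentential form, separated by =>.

A => uAf   [A -> u A f]
uAf => uuAff   [A -> u A f]
uuAff => uufMff   [A -> f M]
uufMff => uuffMfff   [M -> f M f]
uuffMfff => uufffMffff   [M -> f M f]
uufffMffff => uuffffMfffff   [M -> f M f]
uuffffMfffff => uufffffMffffff   [M -> f M f]
uufffffMffffff => uuffffffMfffffff   [M -> f M f]
uuffffffMfffffff => uuffffffrfffffff   [M -> r]

A => uAf => uuAff => uufMff => uuffMfff => uufffMffff => uuffffMfffff => uufffffMffffff => uuffffffMfffffff => uuffffffrfffffff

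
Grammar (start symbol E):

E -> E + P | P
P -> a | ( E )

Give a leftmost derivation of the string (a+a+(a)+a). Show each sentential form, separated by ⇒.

E ⇒ P   [E -> P]
P ⇒ (E)   [P -> ( E )]
(E) ⇒ (E+P)   [E -> E + P]
(E+P) ⇒ (E+P+P)   [E -> E + P]
(E+P+P) ⇒ (E+P+P+P)   [E -> E + P]
(E+P+P+P) ⇒ (P+P+P+P)   [E -> P]
(P+P+P+P) ⇒ (a+P+P+P)   [P -> a]
(a+P+P+P) ⇒ (a+a+P+P)   [P -> a]
(a+a+P+P) ⇒ (a+a+(E)+P)   [P -> ( E )]
(a+a+(E)+P) ⇒ (a+a+(P)+P)   [E -> P]
(a+a+(P)+P) ⇒ (a+a+(a)+P)   [P -> a]
(a+a+(a)+P) ⇒ (a+a+(a)+a)   [P -> a]

E⇒P⇒(E)⇒(E+P)⇒(E+P+P)⇒(E+P+P+P)⇒(P+P+P+P)⇒(a+P+P+P)⇒(a+a+P+P)⇒(a+a+(E)+P)⇒(a+a+(P)+P)⇒(a+a+(a)+P)⇒(a+a+(a)+a)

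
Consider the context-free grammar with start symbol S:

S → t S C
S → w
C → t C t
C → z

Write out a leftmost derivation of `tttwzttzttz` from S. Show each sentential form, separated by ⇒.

S ⇒ tSC ⇒ ttSCC ⇒ tttSCCC ⇒ tttwCCC ⇒ tttwzCC ⇒ tttwztCtC ⇒ tttwzttCttC ⇒ tttwzttzttC ⇒ tttwzttzttz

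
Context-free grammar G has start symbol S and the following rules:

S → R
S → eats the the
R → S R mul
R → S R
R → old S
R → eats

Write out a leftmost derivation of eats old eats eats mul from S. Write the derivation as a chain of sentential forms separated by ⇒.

S ⇒ R ⇒ S R mul ⇒ R R mul ⇒ eats R mul ⇒ eats S R mul ⇒ eats R R mul ⇒ eats old S R mul ⇒ eats old R R mul ⇒ eats old eats R mul ⇒ eats old eats eats mul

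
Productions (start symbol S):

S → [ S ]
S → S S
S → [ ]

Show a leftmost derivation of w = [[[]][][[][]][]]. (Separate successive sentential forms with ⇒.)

S ⇒ [S]   [S → [ S ]]
[S] ⇒ [SS]   [S → S S]
[SS] ⇒ [[S]S]   [S → [ S ]]
[[S]S] ⇒ [[[]]S]   [S → [ ]]
[[[]]S] ⇒ [[[]]SS]   [S → S S]
[[[]]SS] ⇒ [[[]]SSS]   [S → S S]
[[[]]SSS] ⇒ [[[]][]SS]   [S → [ ]]
[[[]][]SS] ⇒ [[[]][][S]S]   [S → [ S ]]
[[[]][][S]S] ⇒ [[[]][][SS]S]   [S → S S]
[[[]][][SS]S] ⇒ [[[]][][[]S]S]   [S → [ ]]
[[[]][][[]S]S] ⇒ [[[]][][[][]]S]   [S → [ ]]
[[[]][][[][]]S] ⇒ [[[]][][[][]][]]   [S → [ ]]

S ⇒ [S] ⇒ [SS] ⇒ [[S]S] ⇒ [[[]]S] ⇒ [[[]]SS] ⇒ [[[]]SSS] ⇒ [[[]][]SS] ⇒ [[[]][][S]S] ⇒ [[[]][][SS]S] ⇒ [[[]][][[]S]S] ⇒ [[[]][][[][]]S] ⇒ [[[]][][[][]][]]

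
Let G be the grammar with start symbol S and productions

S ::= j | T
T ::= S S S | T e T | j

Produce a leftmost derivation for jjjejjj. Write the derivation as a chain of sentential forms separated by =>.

S=>T=>SSS=>TSS=>TeTSS=>SSSeTSS=>TSSeTSS=>jSSeTSS=>jjSeTSS=>jjjeTSS=>jjjejSS=>jjjejjS=>jjjejjj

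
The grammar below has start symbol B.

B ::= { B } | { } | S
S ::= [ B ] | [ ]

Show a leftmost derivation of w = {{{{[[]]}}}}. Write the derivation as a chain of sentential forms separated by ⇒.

B ⇒ {B} ⇒ {{B}} ⇒ {{{B}}} ⇒ {{{{B}}}} ⇒ {{{{S}}}} ⇒ {{{{[B]}}}} ⇒ {{{{[S]}}}} ⇒ {{{{[[]]}}}}

B ⇒ {B}   [B ::= { B }]
{B} ⇒ {{B}}   [B ::= { B }]
{{B}} ⇒ {{{B}}}   [B ::= { B }]
{{{B}}} ⇒ {{{{B}}}}   [B ::= { B }]
{{{{B}}}} ⇒ {{{{S}}}}   [B ::= S]
{{{{S}}}} ⇒ {{{{[B]}}}}   [S ::= [ B ]]
{{{{[B]}}}} ⇒ {{{{[S]}}}}   [B ::= S]
{{{{[S]}}}} ⇒ {{{{[[]]}}}}   [S ::= [ ]]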